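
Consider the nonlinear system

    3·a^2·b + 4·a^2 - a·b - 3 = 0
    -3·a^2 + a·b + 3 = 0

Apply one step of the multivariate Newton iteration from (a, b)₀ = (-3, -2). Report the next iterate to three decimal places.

At (-3, -2): F = (-27.000, -18.000).
Jacobian J = [[6·a·b + 8·a - b, 3·a^2 - a], [-6·a + b, a]].
At the point, J = [[14.000, 30.000], [16.000, -3.000]] (det J = -522.000).
Solving J·Δ = −F gives Δ = (1.190, 0.345).
Then the next iterate is (a, b)₁ = (-1.810, -1.655).

(-1.810, -1.655)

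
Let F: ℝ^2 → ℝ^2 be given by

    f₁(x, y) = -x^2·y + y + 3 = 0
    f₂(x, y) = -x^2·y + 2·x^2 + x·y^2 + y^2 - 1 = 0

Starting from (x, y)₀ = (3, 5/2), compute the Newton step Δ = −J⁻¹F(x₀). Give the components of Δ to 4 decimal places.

(-0.2230, -1.7068)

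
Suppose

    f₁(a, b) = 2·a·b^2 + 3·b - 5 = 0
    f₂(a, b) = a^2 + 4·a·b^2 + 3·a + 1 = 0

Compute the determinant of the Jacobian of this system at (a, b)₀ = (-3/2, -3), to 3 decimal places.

-108.000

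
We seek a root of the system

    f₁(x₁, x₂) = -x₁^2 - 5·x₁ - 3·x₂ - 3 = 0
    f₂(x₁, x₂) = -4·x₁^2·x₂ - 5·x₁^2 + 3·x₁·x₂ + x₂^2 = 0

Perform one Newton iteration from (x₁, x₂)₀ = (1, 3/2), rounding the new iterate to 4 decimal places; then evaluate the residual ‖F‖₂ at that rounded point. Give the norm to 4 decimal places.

At (1, 3/2): F = (-13.5000, -4.2500).
Jacobian J = [[-2·x₁ - 5, -3], [-8·x₁·x₂ - 10·x₁ + 3·x₂, -4·x₁^2 + 3·x₁ + 2·x₂]].
At the point, J = [[-7.0000, -3.0000], [-17.5000, 2.0000]] (det J = -66.5000).
Solving J·Δ = −F gives Δ = (-0.5977, -3.1053).
Then the next iterate is (x₁, x₂)₁ = (0.4023, -1.6053).
Re-evaluating at (0.4023, -1.6053): F = (-0.357445, 0.869566), so ‖F‖₂ = 0.9402.

0.9402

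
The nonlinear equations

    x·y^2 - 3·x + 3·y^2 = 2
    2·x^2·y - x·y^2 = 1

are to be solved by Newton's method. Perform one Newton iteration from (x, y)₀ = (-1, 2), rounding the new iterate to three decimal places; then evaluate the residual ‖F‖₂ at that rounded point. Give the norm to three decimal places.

At (-1, 2): F = (9.000, 7.000).
Jacobian J = [[y^2 - 3, 2·x·y + 6·y], [4·x·y - y^2, 2·x^2 - 2·x·y]].
At the point, J = [[1.000, 8.000], [-12.000, 6.000]] (det J = 102.000).
Solving J·Δ = −F gives Δ = (0.020, -1.127).
Then the next iterate is (x, y)₁ = (-0.980, 0.873).
Re-evaluating at (-0.980, 0.873): F = (2.47950, 1.42374), so ‖F‖₂ = 2.859.

2.859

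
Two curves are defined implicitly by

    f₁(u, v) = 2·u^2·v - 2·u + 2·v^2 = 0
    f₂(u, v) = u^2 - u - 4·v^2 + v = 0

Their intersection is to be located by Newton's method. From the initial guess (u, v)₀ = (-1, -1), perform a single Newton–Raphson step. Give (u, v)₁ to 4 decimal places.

(-2.0000, -1.0000)

At (-1, -1): F = (2.0000, -3.0000).
Jacobian J = [[4·u·v - 2, 2·u^2 + 4·v], [2·u - 1, -8·v + 1]].
At the point, J = [[2.0000, -2.0000], [-3.0000, 9.0000]] (det J = 12.0000).
Solving J·Δ = −F gives Δ = (-1.0000, 0.0000).
Then the next iterate is (u, v)₁ = (-2.0000, -1.0000).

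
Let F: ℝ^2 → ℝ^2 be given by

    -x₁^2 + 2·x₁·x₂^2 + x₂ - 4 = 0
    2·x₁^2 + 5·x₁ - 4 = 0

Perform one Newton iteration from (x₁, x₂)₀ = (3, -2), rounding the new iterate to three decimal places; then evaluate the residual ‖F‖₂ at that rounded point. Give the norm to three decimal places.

5.846

At (3, -2): F = (9.000, 29.000).
Jacobian J = [[-2·x₁ + 2·x₂^2, 4·x₁·x₂ + 1], [4·x₁ + 5, 0]].
At the point, J = [[2.000, -23.000], [17.000, 0.000]] (det J = 391.000).
Solving J·Δ = −F gives Δ = (-1.706, 0.243).
Then the next iterate is (x₁, x₂)₁ = (1.294, -1.757).
Re-evaluating at (1.294, -1.757): F = (0.55785, 5.81887), so ‖F‖₂ = 5.846.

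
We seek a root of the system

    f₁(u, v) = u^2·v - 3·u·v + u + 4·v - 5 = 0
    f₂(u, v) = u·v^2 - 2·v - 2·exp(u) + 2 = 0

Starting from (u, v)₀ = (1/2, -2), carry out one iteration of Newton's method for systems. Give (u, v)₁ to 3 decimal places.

At (1/2, -2): F = (-10.000, 4.70256).
Jacobian J = [[2·u·v - 3·v + 1, u^2 - 3·u + 4], [v^2 - 2·exp(u), 2·u·v - 2]].
At the point, J = [[5.000, 2.750], [0.70256, -4.000]] (det J = -21.93203).
Solving J·Δ = −F gives Δ = (1.234, 1.392).
Then the next iterate is (u, v)₁ = (1.734, -0.608).

(1.734, -0.608)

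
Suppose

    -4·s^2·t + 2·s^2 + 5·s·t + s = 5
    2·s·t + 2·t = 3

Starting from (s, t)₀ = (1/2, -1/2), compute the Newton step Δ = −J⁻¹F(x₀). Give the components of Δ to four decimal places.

(0.8333, 1.7778)

At (1/2, -1/2): F = (-4.7500, -4.5000).
Jacobian J = [[-8·s·t + 4·s + 5·t + 1, -4·s^2 + 5·s], [2·t, 2·s + 2]].
At the point, J = [[2.5000, 1.5000], [-1.0000, 3.0000]] (det J = 9.0000).
Solving J·Δ = −F gives Δ = (0.8333, 1.7778).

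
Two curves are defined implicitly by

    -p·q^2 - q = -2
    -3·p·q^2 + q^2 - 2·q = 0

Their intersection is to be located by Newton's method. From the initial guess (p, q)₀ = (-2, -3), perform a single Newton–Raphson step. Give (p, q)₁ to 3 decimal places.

At (-2, -3): F = (23.000, 69.000).
Jacobian J = [[-q^2, -2·p·q - 1], [-3·q^2, -6·p·q + 2·q - 2]].
At the point, J = [[-9.000, -13.000], [-27.000, -44.000]] (det J = 45.000).
Solving J·Δ = −F gives Δ = (2.556, 0.000).
Then the next iterate is (p, q)₁ = (0.556, -3.000).

(0.556, -3.000)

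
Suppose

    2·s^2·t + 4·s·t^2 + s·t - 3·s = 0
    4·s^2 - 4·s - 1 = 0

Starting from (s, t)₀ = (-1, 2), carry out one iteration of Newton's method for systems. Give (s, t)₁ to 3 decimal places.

At (-1, 2): F = (-11.000, 7.000).
Jacobian J = [[4·s·t + 4·t^2 + t - 3, 2·s^2 + 8·s·t + s], [8·s - 4, 0]].
At the point, J = [[7.000, -15.000], [-12.000, 0.000]] (det J = -180.000).
Solving J·Δ = −F gives Δ = (0.583, -0.461).
Then the next iterate is (s, t)₁ = (-0.417, 1.539).

(-0.417, 1.539)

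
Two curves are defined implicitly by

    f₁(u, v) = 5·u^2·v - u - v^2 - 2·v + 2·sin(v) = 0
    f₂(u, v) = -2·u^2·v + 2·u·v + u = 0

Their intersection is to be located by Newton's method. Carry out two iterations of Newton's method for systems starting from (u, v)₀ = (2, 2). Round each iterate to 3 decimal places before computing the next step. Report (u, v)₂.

(-1.840, 4.289)

At (2, 2): F = (31.81859, -6.000).
Jacobian J = [[10·u·v - 1, 5·u^2 - 2·v + 2·cos(v) - 2], [-4·u·v + 2·v + 1, -2·u^2 + 2·u]].
At the point, J = [[39.000, 13.16771], [-11.000, -4.000]] (det J = -11.15523).
Solving J·Δ = −F gives Δ = (-4.327, 10.399).
Then the next iterate is (u, v)₁ = (-2.327, 12.399).
Round to (-2.327, 12.399) and repeat: F = (159.15914, -194.31136), J = [[-289.52473, 2.24870], [141.20789, -15.48386]].
Δ = (0.487, -8.110), so (u, v)₂ = (-1.840, 4.289).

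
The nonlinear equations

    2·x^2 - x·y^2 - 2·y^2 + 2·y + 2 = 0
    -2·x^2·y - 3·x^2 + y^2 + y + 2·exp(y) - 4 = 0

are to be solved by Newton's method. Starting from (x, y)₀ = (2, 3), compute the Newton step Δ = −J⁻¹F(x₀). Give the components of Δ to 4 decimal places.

At (2, 3): F = (-20.0000, 12.171074).
Jacobian J = [[4·x - y^2, -2·x·y - 4·y + 2], [-4·x·y - 6·x, -2·x^2 + 2·y + 2·exp(y) + 1]].
At the point, J = [[-1.0000, -22.0000], [-36.0000, 39.171074]] (det J = -831.171074).
Solving J·Δ = −F gives Δ = (-0.6204, -0.8809).

(-0.6204, -0.8809)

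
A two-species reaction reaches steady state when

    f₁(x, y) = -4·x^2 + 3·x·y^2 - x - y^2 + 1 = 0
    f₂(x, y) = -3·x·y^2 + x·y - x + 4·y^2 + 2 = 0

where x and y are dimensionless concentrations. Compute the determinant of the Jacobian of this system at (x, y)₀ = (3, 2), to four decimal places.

573.0000

J = [[-8·x + 3·y^2 - 1, 6·x·y - 2·y], [-3·y^2 + y - 1, -6·x·y + x + 8·y]].
At the point, J = [[-13.0000, 32.0000], [-11.0000, -17.0000]].
det J = 573.0000.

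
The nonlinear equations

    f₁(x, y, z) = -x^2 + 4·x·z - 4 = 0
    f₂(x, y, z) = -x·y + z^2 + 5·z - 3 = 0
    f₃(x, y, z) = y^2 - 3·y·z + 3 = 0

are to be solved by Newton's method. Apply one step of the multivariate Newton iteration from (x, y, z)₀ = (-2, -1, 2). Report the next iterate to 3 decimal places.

(-0.864, -0.236, 0.704)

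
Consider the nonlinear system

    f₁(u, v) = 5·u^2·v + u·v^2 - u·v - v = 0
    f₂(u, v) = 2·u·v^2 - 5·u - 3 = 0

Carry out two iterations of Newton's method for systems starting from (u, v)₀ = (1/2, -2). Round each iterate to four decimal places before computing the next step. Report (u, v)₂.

(0.8731, -2.0331)

At (1/2, -2): F = (2.5000, -1.5000).
Jacobian J = [[10·u·v + v^2 - v, 5·u^2 + 2·u·v - u - 1], [2·v^2 - 5, 4·u·v]].
At the point, J = [[-4.0000, -2.2500], [3.0000, -4.0000]] (det J = 22.7500).
Solving J·Δ = −F gives Δ = (0.5879, 0.0659).
Then the next iterate is (u, v)₁ = (1.0879, -1.9341).
Round to (1.0879, -1.9341) and repeat: F = (-3.337531, -0.300392), J = [[-15.366231, -0.378483], [2.481486, -8.416430]].
Δ = (-0.2148, -0.0990), so (u, v)₂ = (0.8731, -2.0331).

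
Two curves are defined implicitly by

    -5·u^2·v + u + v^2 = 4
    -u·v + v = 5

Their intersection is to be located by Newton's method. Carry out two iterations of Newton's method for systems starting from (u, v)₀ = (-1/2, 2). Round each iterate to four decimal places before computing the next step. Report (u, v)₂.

At (-1/2, 2): F = (-3.0000, -2.0000).
Jacobian J = [[-10·u·v + 1, -5·u^2 + 2·v], [-v, -u + 1]].
At the point, J = [[11.0000, 2.7500], [-2.0000, 1.5000]] (det J = 22.0000).
Solving J·Δ = −F gives Δ = (-0.0455, 1.2727).
Then the next iterate is (u, v)₁ = (-0.5455, 3.2727).
Round to (-0.5455, 3.2727) and repeat: F = (1.295775, 0.057958), J = [[18.852578, 5.057549], [-3.2727, 1.5455]].
Δ = (-0.0374, -0.1167), so (u, v)₂ = (-0.5829, 3.1560).

(-0.5829, 3.1560)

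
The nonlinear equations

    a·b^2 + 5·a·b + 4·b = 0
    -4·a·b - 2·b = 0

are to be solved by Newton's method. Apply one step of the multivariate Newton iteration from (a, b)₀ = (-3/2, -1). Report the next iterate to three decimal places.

(-1.071, -0.429)

At (-3/2, -1): F = (2.000, -4.000).
Jacobian J = [[b^2 + 5·b, 2·a·b + 5·a + 4], [-4·b, -4·a - 2]].
At the point, J = [[-4.000, -0.500], [4.000, 4.000]] (det J = -14.000).
Solving J·Δ = −F gives Δ = (0.429, 0.571).
Then the next iterate is (a, b)₁ = (-1.071, -0.429).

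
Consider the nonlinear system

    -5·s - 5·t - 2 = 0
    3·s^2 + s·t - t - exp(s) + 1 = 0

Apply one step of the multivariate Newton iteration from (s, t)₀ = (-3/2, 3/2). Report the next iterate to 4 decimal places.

At (-3/2, 3/2): F = (-2.0000, 3.776870).
Jacobian J = [[-5, -5], [6·s + t - exp(s), s - 1]].
At the point, J = [[-5.0000, -5.0000], [-7.723130, -2.5000]] (det J = -26.115651).
Solving J·Δ = −F gives Δ = (0.9146, -1.3146).
Then the next iterate is (s, t)₁ = (-0.5854, 0.1854).

(-0.5854, 0.1854)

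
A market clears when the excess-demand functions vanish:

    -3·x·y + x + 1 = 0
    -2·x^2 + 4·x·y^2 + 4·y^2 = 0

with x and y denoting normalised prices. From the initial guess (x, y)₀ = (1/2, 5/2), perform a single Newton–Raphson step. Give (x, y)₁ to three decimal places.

(0.425, 1.324)

At (1/2, 5/2): F = (-2.250, 37.000).
Jacobian J = [[-3·y + 1, -3·x], [-4·x + 4·y^2, 8·x·y + 8·y]].
At the point, J = [[-6.500, -1.500], [23.000, 30.000]] (det J = -160.500).
Solving J·Δ = −F gives Δ = (-0.075, -1.176).
Then the next iterate is (x, y)₁ = (0.425, 1.324).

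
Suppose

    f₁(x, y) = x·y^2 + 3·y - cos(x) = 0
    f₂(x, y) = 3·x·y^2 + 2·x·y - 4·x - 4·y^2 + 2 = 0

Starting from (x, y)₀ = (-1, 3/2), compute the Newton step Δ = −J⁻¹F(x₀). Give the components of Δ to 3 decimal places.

(-1.214, -0.858)

At (-1, 3/2): F = (1.70970, -12.750).
Jacobian J = [[y^2 + sin(x), 2·x·y + 3], [3·y^2 + 2·y - 4, 6·x·y + 2·x - 8·y]].
At the point, J = [[1.40853, 0.000], [5.750, -23.000]] (det J = -32.39617).
Solving J·Δ = −F gives Δ = (-1.214, -0.858).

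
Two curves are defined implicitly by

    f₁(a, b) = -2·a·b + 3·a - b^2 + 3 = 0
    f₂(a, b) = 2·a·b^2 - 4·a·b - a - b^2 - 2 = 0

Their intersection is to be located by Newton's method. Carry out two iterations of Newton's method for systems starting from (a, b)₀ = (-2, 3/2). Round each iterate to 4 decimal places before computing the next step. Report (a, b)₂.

(-1.1123, 1.0844)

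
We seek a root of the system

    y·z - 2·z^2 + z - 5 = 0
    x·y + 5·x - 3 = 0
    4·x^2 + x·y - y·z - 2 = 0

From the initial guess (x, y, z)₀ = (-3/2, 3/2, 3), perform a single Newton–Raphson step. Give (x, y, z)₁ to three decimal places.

(-0.097, -0.920, 0.604)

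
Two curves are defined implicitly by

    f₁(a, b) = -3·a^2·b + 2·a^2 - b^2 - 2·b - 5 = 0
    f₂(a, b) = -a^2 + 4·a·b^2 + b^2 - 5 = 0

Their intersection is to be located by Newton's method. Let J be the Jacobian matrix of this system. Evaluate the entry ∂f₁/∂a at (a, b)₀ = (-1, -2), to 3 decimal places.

∂f₁/∂a = -6·a·b + 4·a.
At (-1, -2) this is -16.000.

-16.000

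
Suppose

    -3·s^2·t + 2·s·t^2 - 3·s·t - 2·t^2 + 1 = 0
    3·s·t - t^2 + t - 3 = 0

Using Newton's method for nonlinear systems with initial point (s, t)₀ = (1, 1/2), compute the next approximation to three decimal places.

At (1, 1/2): F = (-2.000, -1.250).
Jacobian J = [[-6·s·t + 2·t^2 - 3·t, -3·s^2 + 4·s·t - 3·s - 4·t], [3·t, 3·s - 2·t + 1]].
At the point, J = [[-4.000, -6.000], [1.500, 3.000]] (det J = -3.000).
Solving J·Δ = −F gives Δ = (-4.500, 2.667).
Then the next iterate is (s, t)₁ = (-3.500, 3.167).

(-3.500, 3.167)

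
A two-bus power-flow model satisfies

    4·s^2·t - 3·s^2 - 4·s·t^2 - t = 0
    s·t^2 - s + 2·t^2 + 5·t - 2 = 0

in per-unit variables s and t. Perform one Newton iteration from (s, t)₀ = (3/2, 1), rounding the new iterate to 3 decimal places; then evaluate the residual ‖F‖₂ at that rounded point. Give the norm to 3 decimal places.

2.642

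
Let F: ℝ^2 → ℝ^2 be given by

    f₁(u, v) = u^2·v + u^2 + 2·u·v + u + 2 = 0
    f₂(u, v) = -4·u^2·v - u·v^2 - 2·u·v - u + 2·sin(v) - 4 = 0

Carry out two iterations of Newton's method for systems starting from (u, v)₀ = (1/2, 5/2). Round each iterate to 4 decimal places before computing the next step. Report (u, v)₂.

At (1/2, 5/2): F = (5.8750, -11.428056).
Jacobian J = [[2·u·v + 2·u + 2·v + 1, u^2 + 2·u], [-8·u·v - v^2 - 2·v - 1, -4·u^2 - 2·u·v - 2·u + 2·cos(v)]].
At the point, J = [[9.5000, 1.2500], [-22.2500, -6.102287]] (det J = -30.159229).
Solving J·Δ = −F gives Δ = (-0.7151, 0.7345).
Then the next iterate is (u, v)₁ = (-0.2151, 3.2345).
Round to (-0.2151, 3.2345) and repeat: F = (0.589340, -0.927207), J = [[5.647318, -0.383932], [-12.365063, -0.354765]].
Δ = (-0.0837, 0.3038), so (u, v)₂ = (-0.2988, 3.5383).

(-0.2988, 3.5383)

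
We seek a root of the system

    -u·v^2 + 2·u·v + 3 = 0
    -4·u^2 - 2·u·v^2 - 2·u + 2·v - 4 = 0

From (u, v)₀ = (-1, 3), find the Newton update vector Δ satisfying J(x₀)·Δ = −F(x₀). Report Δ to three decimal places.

(-2.000, -3.000)

At (-1, 3): F = (6.000, 18.000).
Jacobian J = [[-v^2 + 2·v, -2·u·v + 2·u], [-8·u - 2·v^2 - 2, -4·u·v + 2]].
At the point, J = [[-3.000, 4.000], [-12.000, 14.000]] (det J = 6.000).
Solving J·Δ = −F gives Δ = (-2.000, -3.000).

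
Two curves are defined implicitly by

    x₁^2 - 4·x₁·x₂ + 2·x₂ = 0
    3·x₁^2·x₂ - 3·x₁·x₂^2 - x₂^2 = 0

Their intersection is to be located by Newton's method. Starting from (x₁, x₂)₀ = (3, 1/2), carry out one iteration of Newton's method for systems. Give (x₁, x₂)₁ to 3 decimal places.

At (3, 1/2): F = (4.000, 11.000).
Jacobian J = [[2·x₁ - 4·x₂, -4·x₁ + 2], [6·x₁·x₂ - 3·x₂^2, 3·x₁^2 - 6·x₁·x₂ - 2·x₂]].
At the point, J = [[4.000, -10.000], [8.250, 17.000]] (det J = 150.500).
Solving J·Δ = −F gives Δ = (-1.183, -0.073).
Then the next iterate is (x₁, x₂)₁ = (1.817, 0.427).

(1.817, 0.427)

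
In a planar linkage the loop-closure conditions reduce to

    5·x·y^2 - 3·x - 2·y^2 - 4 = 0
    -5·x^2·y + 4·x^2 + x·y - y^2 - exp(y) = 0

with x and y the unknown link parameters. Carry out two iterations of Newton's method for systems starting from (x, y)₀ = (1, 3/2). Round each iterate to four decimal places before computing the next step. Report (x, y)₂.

(-0.2140, -1.2733)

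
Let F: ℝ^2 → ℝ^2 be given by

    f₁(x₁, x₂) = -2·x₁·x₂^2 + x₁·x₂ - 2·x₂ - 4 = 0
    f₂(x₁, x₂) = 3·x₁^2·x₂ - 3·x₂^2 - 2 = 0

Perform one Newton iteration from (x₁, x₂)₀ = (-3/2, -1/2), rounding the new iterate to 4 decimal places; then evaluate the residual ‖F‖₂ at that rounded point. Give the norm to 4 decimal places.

13.5886

At (-3/2, -1/2): F = (-1.5000, -6.1250).
Jacobian J = [[-2·x₂^2 + x₂, -4·x₁·x₂ + x₁ - 2], [6·x₁·x₂, 3·x₁^2 - 6·x₂]].
At the point, J = [[-1.0000, -6.5000], [4.5000, 9.7500]] (det J = 19.5000).
Solving J·Δ = −F gives Δ = (2.7917, -0.6603).
Then the next iterate is (x₁, x₂)₁ = (1.2917, -1.1603).
Re-evaluating at (1.2917, -1.1603): F = (-6.656181, -11.846731), so ‖F‖₂ = 13.5886.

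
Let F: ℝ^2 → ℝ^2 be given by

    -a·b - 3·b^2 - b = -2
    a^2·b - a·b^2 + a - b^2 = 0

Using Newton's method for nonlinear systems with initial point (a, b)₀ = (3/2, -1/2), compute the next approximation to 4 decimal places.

(-2.8636, -1.1364)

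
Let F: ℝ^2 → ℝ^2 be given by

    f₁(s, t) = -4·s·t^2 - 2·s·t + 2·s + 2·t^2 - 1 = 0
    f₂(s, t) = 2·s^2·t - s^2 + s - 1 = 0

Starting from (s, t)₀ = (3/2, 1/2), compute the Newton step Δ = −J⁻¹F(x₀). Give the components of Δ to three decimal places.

At (3/2, 1/2): F = (-0.500, 0.500).
Jacobian J = [[-4·t^2 - 2·t + 2, -8·s·t - 2·s + 4·t], [4·s·t - 2·s + 1, 2·s^2]].
At the point, J = [[0.000, -7.000], [1.000, 4.500]] (det J = 7.000).
Solving J·Δ = −F gives Δ = (-0.179, -0.071).

(-0.179, -0.071)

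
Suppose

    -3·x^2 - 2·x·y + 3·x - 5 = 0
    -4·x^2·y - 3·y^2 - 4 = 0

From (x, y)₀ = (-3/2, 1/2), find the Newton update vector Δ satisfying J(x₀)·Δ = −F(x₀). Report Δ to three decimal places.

At (-3/2, 1/2): F = (-14.750, -9.250).
Jacobian J = [[-6·x - 2·y + 3, -2·x], [-8·x·y, -4·x^2 - 6·y]].
At the point, J = [[11.000, 3.000], [6.000, -12.000]] (det J = -150.000).
Solving J·Δ = −F gives Δ = (1.365, -0.088).

(1.365, -0.088)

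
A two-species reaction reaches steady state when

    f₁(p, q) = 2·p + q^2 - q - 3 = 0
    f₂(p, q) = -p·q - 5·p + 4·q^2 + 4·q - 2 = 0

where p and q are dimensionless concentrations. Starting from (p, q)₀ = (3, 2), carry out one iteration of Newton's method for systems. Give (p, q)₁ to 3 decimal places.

(1.509, 1.327)

At (3, 2): F = (5.000, 1.000).
Jacobian J = [[2, 2·q - 1], [-q - 5, -p + 8·q + 4]].
At the point, J = [[2.000, 3.000], [-7.000, 17.000]] (det J = 55.000).
Solving J·Δ = −F gives Δ = (-1.491, -0.673).
Then the next iterate is (p, q)₁ = (1.509, 1.327).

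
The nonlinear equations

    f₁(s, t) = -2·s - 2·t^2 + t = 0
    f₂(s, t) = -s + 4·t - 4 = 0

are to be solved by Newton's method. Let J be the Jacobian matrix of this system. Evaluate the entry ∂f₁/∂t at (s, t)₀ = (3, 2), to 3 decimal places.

∂f₁/∂t = -4·t + 1.
At (3, 2) this is -7.000.

-7.000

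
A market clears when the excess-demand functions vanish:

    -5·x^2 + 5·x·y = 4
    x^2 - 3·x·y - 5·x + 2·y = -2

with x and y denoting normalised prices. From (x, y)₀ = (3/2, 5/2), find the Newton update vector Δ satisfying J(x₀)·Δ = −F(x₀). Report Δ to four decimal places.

(-0.8065, -0.7355)

At (3/2, 5/2): F = (3.5000, -9.5000).
Jacobian J = [[-10·x + 5·y, 5·x], [2·x - 3·y - 5, -3·x + 2]].
At the point, J = [[-2.5000, 7.5000], [-9.5000, -2.5000]] (det J = 77.5000).
Solving J·Δ = −F gives Δ = (-0.8065, -0.7355).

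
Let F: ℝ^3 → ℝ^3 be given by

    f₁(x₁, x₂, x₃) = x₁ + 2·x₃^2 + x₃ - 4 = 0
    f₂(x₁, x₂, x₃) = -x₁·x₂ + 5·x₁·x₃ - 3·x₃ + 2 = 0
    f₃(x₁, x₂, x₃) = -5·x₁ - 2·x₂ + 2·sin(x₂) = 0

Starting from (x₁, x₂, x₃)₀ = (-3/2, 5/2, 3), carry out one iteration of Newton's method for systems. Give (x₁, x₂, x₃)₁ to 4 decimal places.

At (-3/2, 5/2, 3): F = (15.5000, -25.7500, 3.696944).
Jacobian J = [[1, 0, 4·x₃ + 1], [-x₂ + 5·x₃, -x₁, 5·x₁ - 3], [-5, 2·cos(x₂) - 2, 0]].
At the point, J = [[1.0000, 0.0000, 13.0000], [12.5000, 1.5000, -10.5000], [-5.0000, -3.602287, 0.0000]] (det J = -525.695691).
Solving J·Δ = −F gives Δ = (1.0415, -0.4193, -1.2724).
Then the next iterate is (x₁, x₂, x₃)₁ = (-0.4585, 2.0807, 1.7276).

(-0.4585, 2.0807, 1.7276)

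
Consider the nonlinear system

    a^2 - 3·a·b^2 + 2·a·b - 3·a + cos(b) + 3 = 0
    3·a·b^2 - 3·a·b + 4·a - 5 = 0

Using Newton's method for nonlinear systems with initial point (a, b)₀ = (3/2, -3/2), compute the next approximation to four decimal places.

At (3/2, -3/2): F = (-13.804263, 17.8750).
Jacobian J = [[2·a - 3·b^2 + 2·b - 3, -6·a·b + 2·a - sin(b)], [3·b^2 - 3·b + 4, 6·a·b - 3·a]].
At the point, J = [[-9.7500, 17.497495], [15.2500, -18.0000]] (det J = -91.336799).
Solving J·Δ = −F gives Δ = (-0.7039, 0.3967).
Then the next iterate is (a, b)₁ = (0.7961, -1.1033).

(0.7961, -1.1033)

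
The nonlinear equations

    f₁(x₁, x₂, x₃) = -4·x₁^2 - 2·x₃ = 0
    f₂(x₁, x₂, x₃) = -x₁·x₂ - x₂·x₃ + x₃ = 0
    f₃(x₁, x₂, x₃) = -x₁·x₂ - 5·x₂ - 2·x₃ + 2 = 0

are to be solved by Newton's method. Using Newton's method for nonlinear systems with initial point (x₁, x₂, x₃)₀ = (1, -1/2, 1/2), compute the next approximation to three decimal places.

At (1, -1/2, 1/2): F = (-5.000, 1.250, 4.000).
Jacobian J = [[-8·x₁, 0, -2], [-x₂, -x₁ - x₃, -x₂ + 1], [-x₂, -x₁ - 5, -2]].
At the point, J = [[-8.000, 0.000, -2.000], [0.500, -1.500, 1.500], [0.500, -6.000, -2.000]] (det J = -91.500).
Solving J·Δ = −F gives Δ = (-0.623, 0.617, -0.008).
Then the next iterate is (x₁, x₂, x₃)₁ = (0.377, 0.117, 0.492).

(0.377, 0.117, 0.492)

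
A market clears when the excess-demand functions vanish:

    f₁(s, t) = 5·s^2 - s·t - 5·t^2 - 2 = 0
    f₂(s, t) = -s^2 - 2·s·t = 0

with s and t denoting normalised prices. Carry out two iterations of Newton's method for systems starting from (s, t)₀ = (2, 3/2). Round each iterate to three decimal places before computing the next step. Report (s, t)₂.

(0.609, 0.193)

At (2, 3/2): F = (3.750, -10.000).
Jacobian J = [[10·s - t, -s - 10·t], [-2·s - 2·t, -2·s]].
At the point, J = [[18.500, -17.000], [-7.000, -4.000]] (det J = -193.000).
Solving J·Δ = −F gives Δ = (-0.959, -0.823).
Then the next iterate is (s, t)₁ = (1.041, 0.677).
Round to (1.041, 0.677) and repeat: F = (0.42200, -2.49320), J = [[9.733, -7.811], [-3.436, -2.082]].
Δ = (-0.432, -0.484), so (s, t)₂ = (0.609, 0.193).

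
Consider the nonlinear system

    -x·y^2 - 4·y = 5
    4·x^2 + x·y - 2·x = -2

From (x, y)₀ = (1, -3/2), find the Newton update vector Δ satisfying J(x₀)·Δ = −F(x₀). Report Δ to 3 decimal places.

(-0.556, 0.000)

At (1, -3/2): F = (-1.250, 2.500).
Jacobian J = [[-y^2, -2·x·y - 4], [8·x + y - 2, x]].
At the point, J = [[-2.250, -1.000], [4.500, 1.000]] (det J = 2.250).
Solving J·Δ = −F gives Δ = (-0.556, 0.000).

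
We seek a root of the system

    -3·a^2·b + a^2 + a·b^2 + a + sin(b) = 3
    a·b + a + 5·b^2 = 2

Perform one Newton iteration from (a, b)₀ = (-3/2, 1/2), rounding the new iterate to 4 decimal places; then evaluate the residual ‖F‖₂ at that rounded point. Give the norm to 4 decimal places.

At (-3/2, 1/2): F = (-5.520574, -3.0000).
Jacobian J = [[-6·a·b + 2·a + b^2 + 1, -3·a^2 + 2·a·b + cos(b)], [b + 1, a + 10·b]].
At the point, J = [[2.7500, -7.372417], [1.5000, 3.5000]] (det J = 20.683626).
Solving J·Δ = −F gives Δ = (2.0035, -0.0015).
Then the next iterate is (a, b)₁ = (0.5035, 0.4985).
Re-evaluating at (0.5035, 0.4985): F = (-2.018886, -0.002994), so ‖F‖₂ = 2.0189.

2.0189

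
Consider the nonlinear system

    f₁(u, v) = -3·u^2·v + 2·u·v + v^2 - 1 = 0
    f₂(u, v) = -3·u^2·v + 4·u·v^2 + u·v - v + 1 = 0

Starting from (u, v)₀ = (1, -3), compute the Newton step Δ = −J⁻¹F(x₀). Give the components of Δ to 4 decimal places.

(-0.7576, 0.2727)

At (1, -3): F = (11.0000, 46.0000).
Jacobian J = [[-6·u·v + 2·v, -3·u^2 + 2·u + 2·v], [-6·u·v + 4·v^2 + v, -3·u^2 + 8·u·v + u - 1]].
At the point, J = [[12.0000, -7.0000], [51.0000, -27.0000]] (det J = 33.0000).
Solving J·Δ = −F gives Δ = (-0.7576, 0.2727).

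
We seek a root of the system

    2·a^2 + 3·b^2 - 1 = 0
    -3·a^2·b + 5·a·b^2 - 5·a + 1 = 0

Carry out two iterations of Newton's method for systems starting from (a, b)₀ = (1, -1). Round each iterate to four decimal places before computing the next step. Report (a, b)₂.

At (1, -1): F = (4.0000, 4.0000).
Jacobian J = [[4·a, 6·b], [-6·a·b + 5·b^2 - 5, -3·a^2 + 10·a·b]].
At the point, J = [[4.0000, -6.0000], [6.0000, -13.0000]] (det J = -16.0000).
Solving J·Δ = −F gives Δ = (-1.7500, -0.5000).
Then the next iterate is (a, b)₁ = (-0.7500, -1.5000).
Round to (-0.7500, -1.5000) and repeat: F = (6.8750, -1.156250), J = [[-3.0000, -9.0000], [-0.5000, 9.5625]].
Δ = (1.6674, 0.2081), so (a, b)₂ = (0.9174, -1.2919).

(0.9174, -1.2919)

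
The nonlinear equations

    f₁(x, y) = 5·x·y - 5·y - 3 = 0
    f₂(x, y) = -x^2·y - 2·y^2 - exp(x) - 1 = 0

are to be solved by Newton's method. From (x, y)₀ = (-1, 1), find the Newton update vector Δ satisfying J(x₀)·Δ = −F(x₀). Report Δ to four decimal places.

At (-1, 1): F = (-13.0000, -4.367879).
Jacobian J = [[5·y, 5·x - 5], [-2·x·y - exp(x), -x^2 - 4·y]].
At the point, J = [[5.0000, -10.0000], [1.632121, -5.0000]] (det J = -8.678794).
Solving J·Δ = −F gives Δ = (2.4567, -0.0716).

(2.4567, -0.0716)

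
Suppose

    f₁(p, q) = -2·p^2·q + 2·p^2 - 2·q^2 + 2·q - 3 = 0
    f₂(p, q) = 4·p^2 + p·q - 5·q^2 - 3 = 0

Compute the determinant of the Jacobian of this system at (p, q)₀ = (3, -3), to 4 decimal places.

1668.0000

J = [[-4·p·q + 4·p, -2·p^2 - 4·q + 2], [8·p + q, p - 10·q]].
At the point, J = [[48.0000, -4.0000], [21.0000, 33.0000]].
det J = 1668.0000.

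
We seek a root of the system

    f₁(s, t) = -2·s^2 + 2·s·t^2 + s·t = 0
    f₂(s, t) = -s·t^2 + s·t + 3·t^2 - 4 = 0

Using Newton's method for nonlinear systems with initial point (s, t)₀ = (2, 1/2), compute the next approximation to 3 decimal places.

(1.933, 1.422)

At (2, 1/2): F = (-6.000, -2.750).
Jacobian J = [[-4·s + 2·t^2 + t, 4·s·t + s], [-t^2 + t, -2·s·t + s + 6·t]].
At the point, J = [[-7.000, 6.000], [0.250, 3.000]] (det J = -22.500).
Solving J·Δ = −F gives Δ = (-0.067, 0.922).
Then the next iterate is (s, t)₁ = (1.933, 1.422).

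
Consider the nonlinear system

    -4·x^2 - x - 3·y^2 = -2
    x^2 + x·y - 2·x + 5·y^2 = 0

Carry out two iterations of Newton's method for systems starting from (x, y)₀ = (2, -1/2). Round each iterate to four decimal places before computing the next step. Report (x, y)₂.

At (2, -1/2): F = (-16.7500, 0.2500).
Jacobian J = [[-8·x - 1, -6·y], [2·x + y - 2, x + 10·y]].
At the point, J = [[-17.0000, 3.0000], [1.5000, -3.0000]] (det J = 46.5000).
Solving J·Δ = −F gives Δ = (-1.0645, -0.4489).
Then the next iterate is (x, y)₁ = (0.9355, -0.9489).
Round to (0.9355, -0.9489) and repeat: F = (-5.137375, 2.618520), J = [[-8.4840, 5.6934], [-1.0779, -8.5535]].
Δ = (-0.3689, 0.3526), so (x, y)₂ = (0.5666, -0.5963).

(0.5666, -0.5963)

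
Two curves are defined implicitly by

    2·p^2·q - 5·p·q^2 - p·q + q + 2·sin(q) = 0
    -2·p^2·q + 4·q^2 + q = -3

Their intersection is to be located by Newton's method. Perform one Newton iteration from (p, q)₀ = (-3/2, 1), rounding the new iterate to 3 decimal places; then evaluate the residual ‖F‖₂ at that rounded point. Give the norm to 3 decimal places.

3.888

At (-3/2, 1): F = (16.18294, 3.500).
Jacobian J = [[4·p·q - 5·q^2 - q, 2·p^2 - 10·p·q - p + 2·cos(q) + 1], [-4·p·q, -2·p^2 + 8·q + 1]].
At the point, J = [[-12.000, 23.08060], [6.000, 4.500]] (det J = -192.48363).
Solving J·Δ = −F gives Δ = (-0.041, -0.723).
Then the next iterate is (p, q)₁ = (-1.541, 0.277).
Re-evaluating at (-1.541, 0.277): F = (3.15757, 2.26834), so ‖F‖₂ = 3.888.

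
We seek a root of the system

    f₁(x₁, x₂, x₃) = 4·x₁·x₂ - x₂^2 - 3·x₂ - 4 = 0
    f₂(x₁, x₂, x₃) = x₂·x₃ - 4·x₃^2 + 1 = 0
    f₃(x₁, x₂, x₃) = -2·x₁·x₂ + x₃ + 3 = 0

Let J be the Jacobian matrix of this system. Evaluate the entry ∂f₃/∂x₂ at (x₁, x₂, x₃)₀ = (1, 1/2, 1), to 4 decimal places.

∂f₃/∂x₂ = -2·x₁.
At (1, 1/2, 1) this is -2.0000.

-2.0000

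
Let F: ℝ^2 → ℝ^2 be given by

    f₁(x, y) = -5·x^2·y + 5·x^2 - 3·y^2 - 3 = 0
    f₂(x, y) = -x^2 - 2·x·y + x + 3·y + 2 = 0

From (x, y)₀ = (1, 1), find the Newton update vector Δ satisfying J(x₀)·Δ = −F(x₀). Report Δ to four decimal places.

(0.8182, -0.5455)

At (1, 1): F = (-6.0000, 3.0000).
Jacobian J = [[-10·x·y + 10·x, -5·x^2 - 6·y], [-2·x - 2·y + 1, -2·x + 3]].
At the point, J = [[0.0000, -11.0000], [-3.0000, 1.0000]] (det J = -33.0000).
Solving J·Δ = −F gives Δ = (0.8182, -0.5455).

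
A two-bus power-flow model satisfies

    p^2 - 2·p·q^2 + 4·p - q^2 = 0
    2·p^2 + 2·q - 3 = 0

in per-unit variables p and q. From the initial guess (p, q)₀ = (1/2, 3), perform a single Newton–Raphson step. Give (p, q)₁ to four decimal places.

(5.7500, -4.0000)

At (1/2, 3): F = (-15.7500, 3.5000).
Jacobian J = [[2·p - 2·q^2 + 4, -4·p·q - 2·q], [4·p, 2]].
At the point, J = [[-13.0000, -12.0000], [2.0000, 2.0000]] (det J = -2.0000).
Solving J·Δ = −F gives Δ = (5.2500, -7.0000).
Then the next iterate is (p, q)₁ = (5.7500, -4.0000).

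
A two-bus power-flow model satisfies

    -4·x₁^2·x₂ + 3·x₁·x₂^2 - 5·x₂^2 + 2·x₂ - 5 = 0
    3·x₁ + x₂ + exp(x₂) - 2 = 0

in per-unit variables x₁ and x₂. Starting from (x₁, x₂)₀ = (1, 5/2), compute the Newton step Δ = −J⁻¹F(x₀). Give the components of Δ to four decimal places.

(5.5536, -2.4535)

At (1, 5/2): F = (-22.5000, 15.682494).
Jacobian J = [[-8·x₁·x₂ + 3·x₂^2, -4·x₁^2 + 6·x₁·x₂ - 10·x₂ + 2], [3, exp(x₂) + 1]].
At the point, J = [[-1.2500, -12.0000], [3.0000, 13.182494]] (det J = 19.521883).
Solving J·Δ = −F gives Δ = (5.5536, -2.4535).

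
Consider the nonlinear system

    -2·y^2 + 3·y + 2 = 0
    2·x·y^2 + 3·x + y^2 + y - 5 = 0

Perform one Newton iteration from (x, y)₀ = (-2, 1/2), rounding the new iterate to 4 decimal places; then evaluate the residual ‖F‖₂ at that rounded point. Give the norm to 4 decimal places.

At (-2, 1/2): F = (3.0000, -11.2500).
Jacobian J = [[0, -4·y + 3], [2·y^2 + 3, 4·x·y + 2·y + 1]].
At the point, J = [[0.0000, 1.0000], [3.5000, -2.0000]] (det J = -3.5000).
Solving J·Δ = −F gives Δ = (1.5000, -3.0000).
Then the next iterate is (x, y)₁ = (-0.5000, -2.5000).
Re-evaluating at (-0.5000, -2.5000): F = (-18.0000, -9.0000), so ‖F‖₂ = 20.1246.

20.1246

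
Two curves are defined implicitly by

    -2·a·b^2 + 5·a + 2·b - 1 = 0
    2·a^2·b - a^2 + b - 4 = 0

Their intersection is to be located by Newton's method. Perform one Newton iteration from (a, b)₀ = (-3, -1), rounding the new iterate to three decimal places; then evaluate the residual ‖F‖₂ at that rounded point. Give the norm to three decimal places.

8.579

At (-3, -1): F = (-12.000, -32.000).
Jacobian J = [[-2·b^2 + 5, -4·a·b + 2], [4·a·b - 2·a, 2·a^2 + 1]].
At the point, J = [[3.000, -10.000], [18.000, 19.000]] (det J = 237.000).
Solving J·Δ = −F gives Δ = (2.312, -0.506).
Then the next iterate is (a, b)₁ = (-0.688, -1.506).
Re-evaluating at (-0.688, -1.506): F = (-4.33118, -7.40506), so ‖F‖₂ = 8.579.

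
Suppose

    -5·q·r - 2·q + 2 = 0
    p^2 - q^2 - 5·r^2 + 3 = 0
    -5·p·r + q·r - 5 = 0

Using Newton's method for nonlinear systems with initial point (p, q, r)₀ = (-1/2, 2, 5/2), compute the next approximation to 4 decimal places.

(-0.6164, 0.8956, 1.4014)

At (-1/2, 2, 5/2): F = (-27.0000, -32.0000, 6.2500).
Jacobian J = [[0, -5·r - 2, -5·q], [2·p, -2·q, -10·r], [-5·r, r, -5·p + q]].
At the point, J = [[0.0000, -14.5000, -10.0000], [-1.0000, -4.0000, -25.0000], [-12.5000, 2.5000, 4.5000]] (det J = -4071.5000).
Solving J·Δ = −F gives Δ = (-0.1164, -1.1044, -1.0986).
Then the next iterate is (p, q, r)₁ = (-0.6164, 0.8956, 1.4014).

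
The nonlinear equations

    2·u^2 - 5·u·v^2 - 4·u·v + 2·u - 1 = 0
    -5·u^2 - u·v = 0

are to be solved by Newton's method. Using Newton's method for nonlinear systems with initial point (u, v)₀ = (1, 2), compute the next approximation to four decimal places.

(0.4624, 1.4511)

At (1, 2): F = (-25.0000, -7.0000).
Jacobian J = [[4·u - 5·v^2 - 4·v + 2, -10·u·v - 4·u], [-10·u - v, -u]].
At the point, J = [[-22.0000, -24.0000], [-12.0000, -1.0000]] (det J = -266.0000).
Solving J·Δ = −F gives Δ = (-0.5376, -0.5489).
Then the next iterate is (u, v)₁ = (0.4624, 1.4511).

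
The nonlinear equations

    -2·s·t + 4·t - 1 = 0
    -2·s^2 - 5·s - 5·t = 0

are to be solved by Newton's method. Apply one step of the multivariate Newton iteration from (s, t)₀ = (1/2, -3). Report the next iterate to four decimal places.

(2.0556, -2.7778)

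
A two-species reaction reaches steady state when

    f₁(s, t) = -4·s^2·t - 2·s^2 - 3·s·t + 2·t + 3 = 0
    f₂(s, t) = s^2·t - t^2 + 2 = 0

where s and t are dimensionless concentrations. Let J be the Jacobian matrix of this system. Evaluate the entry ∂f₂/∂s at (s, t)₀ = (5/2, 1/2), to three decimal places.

2.500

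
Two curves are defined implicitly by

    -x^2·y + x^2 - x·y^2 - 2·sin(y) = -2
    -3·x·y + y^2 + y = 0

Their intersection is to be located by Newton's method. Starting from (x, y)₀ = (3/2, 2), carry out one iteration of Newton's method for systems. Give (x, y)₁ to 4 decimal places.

(0.9524, 1.4290)

At (3/2, 2): F = (-8.068595, -3.0000).
Jacobian J = [[-2·x·y + 2·x - y^2, -x^2 - 2·x·y - 2·cos(y)], [-3·y, -3·x + 2·y + 1]].
At the point, J = [[-7.0000, -7.417706], [-6.0000, 0.5000]] (det J = -48.006238).
Solving J·Δ = −F gives Δ = (-0.5476, -0.5710).
Then the next iterate is (x, y)₁ = (0.9524, 1.4290).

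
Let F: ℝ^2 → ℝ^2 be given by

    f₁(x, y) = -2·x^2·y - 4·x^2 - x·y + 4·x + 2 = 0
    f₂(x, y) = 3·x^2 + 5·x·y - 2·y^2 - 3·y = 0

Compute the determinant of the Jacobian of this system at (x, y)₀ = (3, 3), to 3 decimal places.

693.000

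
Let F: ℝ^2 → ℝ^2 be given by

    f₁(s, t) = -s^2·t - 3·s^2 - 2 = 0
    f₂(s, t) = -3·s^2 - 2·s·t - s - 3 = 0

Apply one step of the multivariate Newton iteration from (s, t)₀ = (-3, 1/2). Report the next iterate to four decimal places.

(-1.4556, 0.3815)

At (-3, 1/2): F = (-33.5000, -24.0000).
Jacobian J = [[-2·s·t - 6·s, -s^2], [-6·s - 2·t - 1, -2·s]].
At the point, J = [[21.0000, -9.0000], [16.0000, 6.0000]] (det J = 270.0000).
Solving J·Δ = −F gives Δ = (1.5444, -0.1185).
Then the next iterate is (s, t)₁ = (-1.4556, 0.3815).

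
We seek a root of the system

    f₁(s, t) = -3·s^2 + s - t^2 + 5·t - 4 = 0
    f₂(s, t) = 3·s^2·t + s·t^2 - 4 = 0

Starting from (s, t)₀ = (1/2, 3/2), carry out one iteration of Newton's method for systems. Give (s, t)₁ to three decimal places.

(0.819, 1.319)

At (1/2, 3/2): F = (1.000, -1.750).
Jacobian J = [[-6·s + 1, -2·t + 5], [6·s·t + t^2, 3·s^2 + 2·s·t]].
At the point, J = [[-2.000, 2.000], [6.750, 2.250]] (det J = -18.000).
Solving J·Δ = −F gives Δ = (0.319, -0.181).
Then the next iterate is (s, t)₁ = (0.819, 1.319).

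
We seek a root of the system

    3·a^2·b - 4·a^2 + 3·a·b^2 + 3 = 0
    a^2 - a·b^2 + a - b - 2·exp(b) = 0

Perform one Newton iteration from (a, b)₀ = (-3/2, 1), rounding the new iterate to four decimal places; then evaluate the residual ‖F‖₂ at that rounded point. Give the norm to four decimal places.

6.8643

At (-3/2, 1): F = (-3.7500, -4.186564).
Jacobian J = [[6·a·b - 8·a + 3·b^2, 3·a^2 + 6·a·b], [2·a - b^2 + 1, -2·a·b - 2·exp(b) - 1]].
At the point, J = [[6.0000, -2.2500], [-3.0000, -3.436564]] (det J = -27.369382).
Solving J·Δ = −F gives Δ = (0.1267, -1.3288).
Then the next iterate is (a, b)₁ = (-1.3733, -0.3288).
Re-evaluating at (-1.3733, -0.3288): F = (-6.849516, -0.449654), so ‖F‖₂ = 6.8643.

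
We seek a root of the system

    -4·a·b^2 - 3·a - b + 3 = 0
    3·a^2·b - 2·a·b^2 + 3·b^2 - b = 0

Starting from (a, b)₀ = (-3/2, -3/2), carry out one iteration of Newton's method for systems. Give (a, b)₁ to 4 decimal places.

(-0.9245, -0.6792)

At (-3/2, -3/2): F = (22.5000, 4.8750).
Jacobian J = [[-4·b^2 - 3, -8·a·b - 1], [6·a·b - 2·b^2, 3·a^2 - 4·a·b + 6·b - 1]].
At the point, J = [[-12.0000, -19.0000], [9.0000, -12.2500]] (det J = 318.0000).
Solving J·Δ = −F gives Δ = (0.5755, 0.8208).
Then the next iterate is (a, b)₁ = (-0.9245, -0.6792).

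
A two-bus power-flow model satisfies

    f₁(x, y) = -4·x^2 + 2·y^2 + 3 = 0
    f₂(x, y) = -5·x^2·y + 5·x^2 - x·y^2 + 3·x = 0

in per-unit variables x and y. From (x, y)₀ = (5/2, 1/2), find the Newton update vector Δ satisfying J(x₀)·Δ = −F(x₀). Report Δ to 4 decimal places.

At (5/2, 1/2): F = (-21.5000, 22.5000).
Jacobian J = [[-8·x, 4·y], [-10·x·y + 10·x - y^2 + 3, -5·x^2 - 2·x·y]].
At the point, J = [[-20.0000, 2.0000], [15.2500, -33.7500]] (det J = 644.5000).
Solving J·Δ = −F gives Δ = (-1.0561, 0.1895).

(-1.0561, 0.1895)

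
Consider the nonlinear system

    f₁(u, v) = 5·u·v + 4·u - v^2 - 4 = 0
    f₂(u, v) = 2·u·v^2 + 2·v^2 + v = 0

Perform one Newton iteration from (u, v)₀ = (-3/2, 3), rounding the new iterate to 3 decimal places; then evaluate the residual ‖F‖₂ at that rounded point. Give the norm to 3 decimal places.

At (-3/2, 3): F = (-41.500, -6.000).
Jacobian J = [[5·v + 4, 5·u - 2·v], [2·v^2, 4·u·v + 4·v + 1]].
At the point, J = [[19.000, -13.500], [18.000, -5.000]] (det J = 148.000).
Solving J·Δ = −F gives Δ = (-0.855, -4.277).
Then the next iterate is (u, v)₁ = (-2.355, -1.277).
Re-evaluating at (-2.355, -1.277): F = (-0.01405, -5.69628), so ‖F‖₂ = 5.696.

5.696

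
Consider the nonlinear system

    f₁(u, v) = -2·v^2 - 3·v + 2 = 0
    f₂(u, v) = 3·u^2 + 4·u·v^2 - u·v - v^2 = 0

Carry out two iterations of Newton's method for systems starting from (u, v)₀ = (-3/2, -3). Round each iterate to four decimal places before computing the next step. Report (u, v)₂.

At (-3/2, -3): F = (-7.0000, -60.7500).
Jacobian J = [[0, -4·v - 3], [6·u + 4·v^2 - v, 8·u·v - u - 2·v]].
At the point, J = [[0.0000, 9.0000], [30.0000, 43.5000]] (det J = -270.0000).
Solving J·Δ = −F gives Δ = (0.8972, 0.7778).
Then the next iterate is (u, v)₁ = (-0.6028, -2.2222).
Round to (-0.6028, -2.2222) and repeat: F = (-1.209746, -17.094534), J = [[0.0000, 5.8888], [18.358091, 15.763537]].
Δ = (0.7548, 0.2054), so (u, v)₂ = (0.1520, -2.0168).

(0.1520, -2.0168)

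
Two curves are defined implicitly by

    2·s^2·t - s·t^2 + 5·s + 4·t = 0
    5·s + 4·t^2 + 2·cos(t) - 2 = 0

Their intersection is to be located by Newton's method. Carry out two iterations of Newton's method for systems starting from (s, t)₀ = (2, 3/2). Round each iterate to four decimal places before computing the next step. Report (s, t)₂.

At (2, 3/2): F = (23.5000, 17.141474).
Jacobian J = [[4·s·t - t^2 + 5, 2·s^2 - 2·s·t + 4], [5, 8·t - 2·sin(t)]].
At the point, J = [[14.7500, 6.0000], [5.0000, 10.005010]] (det J = 117.573898).
Solving J·Δ = −F gives Δ = (-1.1250, -1.1511).
Then the next iterate is (s, t)₁ = (0.8750, 0.3489).
Round to (0.8750, 0.3489) and repeat: F = (6.198338, 4.741424), J = [[6.099419, 4.920675], [5.0000, 2.107471]].
Δ = (-0.8740, -0.1763), so (s, t)₂ = (0.0010, 0.1726).

(0.0010, 0.1726)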